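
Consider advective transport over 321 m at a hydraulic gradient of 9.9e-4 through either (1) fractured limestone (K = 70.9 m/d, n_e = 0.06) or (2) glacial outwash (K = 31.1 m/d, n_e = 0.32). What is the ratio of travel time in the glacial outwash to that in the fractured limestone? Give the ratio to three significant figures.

Unit 1 (fractured limestone): v = 70.9×9.9e-4/0.06 = 1.170 m/d, t = 321/1.170 = 274.4 d
Unit 2 (glacial outwash): v = 31.1×9.9e-4/0.32 = 0.09622 m/d, t = 321/0.09622 = 3336 d
t(glacial outwash) / t(fractured limestone) = 3336/274.4 = 12.2

12.2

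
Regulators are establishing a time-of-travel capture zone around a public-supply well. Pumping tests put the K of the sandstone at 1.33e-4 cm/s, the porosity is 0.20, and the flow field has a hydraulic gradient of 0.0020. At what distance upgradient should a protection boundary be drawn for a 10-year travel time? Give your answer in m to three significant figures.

K = 1.33e-4 cm/s × 864 = 0.1149 m/d
q = Ki = 0.1149 × 0.0020 = 2.298e-4 m/d
Average linear velocity = 2.298e-4 / 0.20 = 0.001149 m/d
T = 10 yr × 365 = 3650 d
L = v × T = 0.001149 × 3650 = 4.194 m

4.19 m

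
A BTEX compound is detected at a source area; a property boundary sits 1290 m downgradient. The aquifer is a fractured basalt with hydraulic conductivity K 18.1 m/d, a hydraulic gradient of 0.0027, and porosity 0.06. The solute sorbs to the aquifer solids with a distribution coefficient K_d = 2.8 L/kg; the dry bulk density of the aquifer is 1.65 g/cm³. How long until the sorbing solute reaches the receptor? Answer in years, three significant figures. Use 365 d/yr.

Specific discharge q = 18.1 × 0.0027 = 0.04887 m/d
v = Ki/n = 18.1·0.0027/0.06 = 0.8145 m/d
Retardation R = 1 + ρ_b·K_d/n = 1 + 1.65×2.8/0.06 = 78.00
Contaminant velocity v_c = v/R = 0.8145/78.00 = 0.01044 m/d
t = L/v_c = 1290/0.01044 = 123500 d
   = 123500/365 = 338 yr

338 years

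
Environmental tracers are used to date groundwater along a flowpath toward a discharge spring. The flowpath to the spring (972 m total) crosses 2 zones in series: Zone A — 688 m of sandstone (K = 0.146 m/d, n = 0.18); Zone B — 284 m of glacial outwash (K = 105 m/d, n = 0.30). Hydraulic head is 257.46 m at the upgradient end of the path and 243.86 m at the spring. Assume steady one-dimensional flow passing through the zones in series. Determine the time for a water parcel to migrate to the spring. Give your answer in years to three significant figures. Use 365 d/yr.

Total head drop ΔH = 257.46 − 243.86 = 13.60 m
Continuity: the same q passes through each zone, so ΔH = q·Σ(L_j/K_j) — the zones act as resistances in series.
Σ(L/K) = 688/0.146 + 284/105 = 4712 + 2.705 = 4715 d
q = ΔH / Σ(L/K) = 13.60 / 4715 = 0.002884 m/d (same in every zone)
Zone A: v = q/n = 0.002884/0.18 = 0.01602 m/d → t_A = 688/0.01602 = 42930 d
Zone B: v = q/n = 0.002884/0.30 = 0.009615 m/d → t_B = 284/0.009615 = 29540 d
Total t = 42930 + 29540 = 72470 d
   = 72470 / 365 = 199 yr

199 years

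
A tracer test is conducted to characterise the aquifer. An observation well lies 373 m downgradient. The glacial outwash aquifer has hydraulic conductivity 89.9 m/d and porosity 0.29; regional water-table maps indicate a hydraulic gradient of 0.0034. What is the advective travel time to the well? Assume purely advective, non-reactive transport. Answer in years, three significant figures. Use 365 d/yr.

Specific discharge q = 89.9 × 0.0034 = 0.3057 m/d
Average linear velocity = 0.3057 / 0.29 = 1.054 m/d
t = L / v = 373 / 1.054 = 353.9 d
   = 353.9 / 365 = 0.970 yr

0.970 years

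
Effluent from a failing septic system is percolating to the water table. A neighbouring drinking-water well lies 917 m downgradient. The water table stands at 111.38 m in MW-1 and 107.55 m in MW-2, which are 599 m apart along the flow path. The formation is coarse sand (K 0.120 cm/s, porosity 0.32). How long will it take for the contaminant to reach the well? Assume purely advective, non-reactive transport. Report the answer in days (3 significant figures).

Hydraulic gradient i = (111.38 − 107.55) / 599 = 3.83 / 599 = 0.006394
K = 0.120 cm/s × 864 = 103.7 m/d
q = Ki = 103.7 × 0.006394 = 0.6629 m/d
v_s = q/n_e = 0.6629/0.32 = 2.072 m/d
t = L / v = 917 / 2.072 = 442.6 d

443 days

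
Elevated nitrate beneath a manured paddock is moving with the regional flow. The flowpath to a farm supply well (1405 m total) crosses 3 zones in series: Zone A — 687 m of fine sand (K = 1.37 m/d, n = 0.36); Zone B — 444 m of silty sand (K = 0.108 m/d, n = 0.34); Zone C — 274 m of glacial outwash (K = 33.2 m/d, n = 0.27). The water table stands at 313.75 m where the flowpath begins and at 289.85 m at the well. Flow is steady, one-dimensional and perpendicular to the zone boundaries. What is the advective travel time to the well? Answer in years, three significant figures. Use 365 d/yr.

Total head drop ΔH = 313.75 − 289.85 = 23.90 m
Steady 1-D flow in series ⇒ the Darcy flux q is identical in every zone and the zone head losses add (resistances L/K in series).
Σ(L/K) = 687/1.37 + 444/0.108 + 274/33.2 = 501.5 + 4111 + 8.253 = 4621 d
q = ΔH / Σ(L/K) = 23.90 / 4621 = 0.005172 m/d (same in every zone)
Zone A: v = q/n = 0.005172/0.36 = 0.01437 m/d → t_A = 687/0.01437 = 47820 d
Zone B: v = q/n = 0.005172/0.34 = 0.01521 m/d → t_B = 444/0.01521 = 29190 d
Zone C: v = q/n = 0.005172/0.27 = 0.01916 m/d → t_C = 274/0.01916 = 14300 d
Total t = 47820 + 29190 + 14300 = 91310 d
   = 91310 / 365 = 250 yr

250 years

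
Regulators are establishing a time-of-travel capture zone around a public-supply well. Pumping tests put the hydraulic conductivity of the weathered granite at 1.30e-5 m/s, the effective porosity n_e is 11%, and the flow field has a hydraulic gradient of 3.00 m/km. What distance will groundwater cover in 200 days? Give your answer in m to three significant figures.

K = 1.30e-5 m/s × 86400 s/d = 1.123 m/d
Specific discharge q = 1.123 × 0.0030 = 0.003370 m/d
v = Ki/n = 1.123·0.0030/0.11 = 0.03063 m/d
L = v × T = 0.03063 × 200 = 6.127 m

6.13 m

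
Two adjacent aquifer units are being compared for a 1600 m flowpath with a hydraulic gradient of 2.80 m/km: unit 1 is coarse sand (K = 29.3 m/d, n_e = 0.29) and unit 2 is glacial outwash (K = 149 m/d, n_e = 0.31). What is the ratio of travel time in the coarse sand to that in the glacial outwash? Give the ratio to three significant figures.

Unit 1 (coarse sand): v = 29.3×0.0028/0.29 = 0.2829 m/d, t = 1600/0.2829 = 5656 d
Unit 2 (glacial outwash): v = 149×0.0028/0.31 = 1.346 m/d, t = 1600/1.346 = 1189 d
t(coarse sand) / t(glacial outwash) = 5656/1189 = 4.76

4.76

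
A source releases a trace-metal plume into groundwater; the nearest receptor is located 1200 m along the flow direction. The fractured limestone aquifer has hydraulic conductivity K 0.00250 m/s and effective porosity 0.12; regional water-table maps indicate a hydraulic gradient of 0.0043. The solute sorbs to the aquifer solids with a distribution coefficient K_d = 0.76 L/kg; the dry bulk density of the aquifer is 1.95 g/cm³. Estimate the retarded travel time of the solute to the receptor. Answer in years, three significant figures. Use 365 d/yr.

5.67 years

K = 0.00250 m/s × 86400 s/d = 216.0 m/d
q = Ki = 216.0 × 0.0043 = 0.9288 m/d
Seepage velocity v = q / n = 0.9288 / 0.12 = 7.740 m/d
Retardation R = 1 + ρ_b·K_d/n = 1 + 1.95×0.76/0.12 = 13.35
Contaminant velocity v_c = v/R = 7.740/13.35 = 0.5798 m/d
t = L/v_c = 1200/0.5798 = 2070 d
   = 2070/365 = 5.67 yr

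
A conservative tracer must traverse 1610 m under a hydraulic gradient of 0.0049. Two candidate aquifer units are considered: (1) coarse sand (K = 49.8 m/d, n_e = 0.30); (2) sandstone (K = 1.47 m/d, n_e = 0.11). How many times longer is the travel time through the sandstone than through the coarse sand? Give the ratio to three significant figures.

Unit 1 (coarse sand): v = 49.8×0.0049/0.30 = 0.8134 m/d, t = 1610/0.8134 = 1979 d
Unit 2 (sandstone): v = 1.47×0.0049/0.11 = 0.06548 m/d, t = 1610/0.06548 = 24590 d
t(sandstone) / t(coarse sand) = 24590/1979 = 12.4

12.4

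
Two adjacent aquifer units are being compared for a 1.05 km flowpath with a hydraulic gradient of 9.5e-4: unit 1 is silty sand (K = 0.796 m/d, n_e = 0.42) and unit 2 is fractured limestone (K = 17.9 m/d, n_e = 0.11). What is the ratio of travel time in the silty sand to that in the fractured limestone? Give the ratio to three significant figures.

Unit 1 (silty sand): v = 0.796×9.5e-4/0.42 = 0.001800 m/d, t = 1050/0.001800 = 583200 d
Unit 2 (fractured limestone): v = 17.9×9.5e-4/0.11 = 0.1546 m/d, t = 1050/0.1546 = 6792 d
t(silty sand) / t(fractured limestone) = 583200/6792 = 85.9

85.9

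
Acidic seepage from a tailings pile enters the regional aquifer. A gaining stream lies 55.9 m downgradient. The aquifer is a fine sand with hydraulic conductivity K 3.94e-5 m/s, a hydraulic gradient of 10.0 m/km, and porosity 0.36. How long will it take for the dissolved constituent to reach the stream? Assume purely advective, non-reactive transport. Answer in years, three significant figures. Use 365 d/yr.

1.62 years

K = 3.94e-5 m/s × 86400 s/d = 3.404 m/d
Specific discharge q = 3.404 × 0.010 = 0.03404 m/d
v_s = q/n_e = 0.03404/0.36 = 0.09456 m/d
t = L / v = 55.9 / 0.09456 = 591.2 d
   = 591.2 / 365 = 1.62 yr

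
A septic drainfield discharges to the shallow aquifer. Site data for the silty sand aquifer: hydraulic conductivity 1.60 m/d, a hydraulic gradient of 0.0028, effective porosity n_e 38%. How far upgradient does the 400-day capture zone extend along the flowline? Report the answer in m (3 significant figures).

Specific discharge q = 1.60 × 0.0028 = 0.004480 m/d
Seepage velocity v = q / n = 0.004480 / 0.38 = 0.01179 m/d
L = v × T = 0.01179 × 400 = 4.716 m

4.72 m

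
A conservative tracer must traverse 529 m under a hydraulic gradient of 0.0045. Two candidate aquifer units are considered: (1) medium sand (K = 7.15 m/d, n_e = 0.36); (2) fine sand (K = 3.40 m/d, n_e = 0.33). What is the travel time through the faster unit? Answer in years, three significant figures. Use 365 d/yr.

Unit 1 (medium sand): v = 7.15×0.0045/0.36 = 0.08938 m/d, t = 529/0.08938 = 5919 d
Unit 2 (fine sand): v = 3.40×0.0045/0.33 = 0.04636 m/d, t = 529/0.04636 = 11410 d
Faster: 5919 d / 365 = 16.2 yr

16.2 years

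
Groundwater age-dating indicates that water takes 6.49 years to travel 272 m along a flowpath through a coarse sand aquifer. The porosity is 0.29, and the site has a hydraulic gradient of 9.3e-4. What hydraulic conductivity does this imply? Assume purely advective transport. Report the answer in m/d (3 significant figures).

35.8 m/d

t = 6.49 years = 2369 d
v = L / t = 272 / 2369 = 0.1148 m/d
K = v · n / i = 0.1148 × 0.29 / 9.3e-4 = 35.8 m/d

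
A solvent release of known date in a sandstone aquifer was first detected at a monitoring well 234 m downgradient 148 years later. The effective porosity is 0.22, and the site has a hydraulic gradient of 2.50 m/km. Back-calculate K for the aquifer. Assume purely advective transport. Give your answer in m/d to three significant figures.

t = 148 years = 54020 d
v = L / t = 234 / 54020 = 0.004332 m/d
K = v · n / i = 0.004332 × 0.22 / 0.0025 = 0.381 m/d

0.381 m/d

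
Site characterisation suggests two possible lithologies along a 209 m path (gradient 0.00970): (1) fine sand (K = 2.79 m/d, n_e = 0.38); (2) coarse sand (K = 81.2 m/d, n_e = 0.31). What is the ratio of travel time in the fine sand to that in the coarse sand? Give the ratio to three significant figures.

35.7

Unit 1 (fine sand): v = 2.79×0.0097/0.38 = 0.07122 m/d, t = 209/0.07122 = 2935 d
Unit 2 (coarse sand): v = 81.2×0.0097/0.31 = 2.541 m/d, t = 209/2.541 = 82.26 d
t(fine sand) / t(coarse sand) = 2935/82.26 = 35.7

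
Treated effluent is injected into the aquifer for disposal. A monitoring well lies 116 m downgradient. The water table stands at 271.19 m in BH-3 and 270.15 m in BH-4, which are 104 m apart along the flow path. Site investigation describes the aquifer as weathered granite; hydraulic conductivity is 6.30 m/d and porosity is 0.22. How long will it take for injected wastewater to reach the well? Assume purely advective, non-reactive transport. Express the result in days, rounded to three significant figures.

405 days

Hydraulic gradient i = (271.19 − 270.15) / 104 = 1.04 / 104 = 0.01000
Darcy flux q = K·i = 6.30 × 0.01000 = 0.06300 m/d
v_s = q/n_e = 0.06300/0.22 = 0.2864 m/d
t = L / v = 116 / 0.2864 = 405.1 d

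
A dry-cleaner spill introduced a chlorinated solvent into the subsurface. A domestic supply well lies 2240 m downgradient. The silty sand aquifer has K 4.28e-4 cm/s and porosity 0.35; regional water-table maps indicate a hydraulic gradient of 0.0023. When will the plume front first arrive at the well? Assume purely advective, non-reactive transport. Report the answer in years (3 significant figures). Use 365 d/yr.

K = 4.28e-4 cm/s × 864 = 0.3698 m/d
Darcy flux q = K·i = 0.3698 × 0.0023 = 8.505e-4 m/d
Average linear velocity = 8.505e-4 / 0.35 = 0.002430 m/d
t = L / v = 2240 / 0.002430 = 921800 d
   = 921800 / 365 = 2530 yr

2530 years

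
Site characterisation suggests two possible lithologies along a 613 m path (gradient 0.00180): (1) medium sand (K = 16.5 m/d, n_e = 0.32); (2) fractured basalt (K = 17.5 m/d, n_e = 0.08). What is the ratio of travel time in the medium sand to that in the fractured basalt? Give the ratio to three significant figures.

Unit 1 (medium sand): v = 16.5×0.0018/0.32 = 0.09281 m/d, t = 613/0.09281 = 6605 d
Unit 2 (fractured basalt): v = 17.5×0.0018/0.08 = 0.3938 m/d, t = 613/0.3938 = 1557 d
t(medium sand) / t(fractured basalt) = 6605/1557 = 4.24

4.24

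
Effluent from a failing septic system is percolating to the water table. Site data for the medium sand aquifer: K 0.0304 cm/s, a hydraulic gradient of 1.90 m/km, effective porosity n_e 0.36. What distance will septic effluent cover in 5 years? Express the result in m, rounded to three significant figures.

K = 0.0304 cm/s × 864 = 26.27 m/d
Specific discharge q = 26.27 × 0.0019 = 0.04990 m/d
Seepage velocity v = q / n = 0.04990 / 0.36 = 0.1386 m/d
T = 5 yr × 365 = 1825 d
L = v × T = 0.1386 × 1825 = 253.0 m

253 m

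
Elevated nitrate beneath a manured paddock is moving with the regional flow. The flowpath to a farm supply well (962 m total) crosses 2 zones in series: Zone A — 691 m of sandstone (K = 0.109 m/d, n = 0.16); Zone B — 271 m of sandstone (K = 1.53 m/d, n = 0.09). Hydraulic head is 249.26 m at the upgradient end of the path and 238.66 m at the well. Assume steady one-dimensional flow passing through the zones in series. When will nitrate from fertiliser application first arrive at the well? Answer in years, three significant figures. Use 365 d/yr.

Total head drop ΔH = 249.26 − 238.66 = 10.60 m
Continuity: the same q passes through each zone, so ΔH = q·Σ(L_j/K_j) — the zones act as resistances in series.
Σ(L/K) = 691/0.109 + 271/1.53 = 6339 + 177.1 = 6517 d
q = ΔH / Σ(L/K) = 10.60 / 6517 = 0.001627 m/d (same in every zone)
Zone A: v = q/n = 0.001627/0.16 = 0.01017 m/d → t_A = 691/0.01017 = 67970 d
Zone B: v = q/n = 0.001627/0.09 = 0.01807 m/d → t_B = 271/0.01807 = 14990 d
Total t = 67970 + 14990 = 82960 d
   = 82960 / 365 = 227 yr

227 years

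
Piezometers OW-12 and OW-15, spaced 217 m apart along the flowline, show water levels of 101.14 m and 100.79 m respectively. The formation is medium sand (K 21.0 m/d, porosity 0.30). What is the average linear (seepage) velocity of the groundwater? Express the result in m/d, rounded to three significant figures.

0.113 m/d

Hydraulic gradient i = (101.14 − 100.79) / 217 = 0.35 / 217 = 0.001613
q = Ki = 21.0 × 0.001613 = 0.03387 m/d
Average linear velocity = 0.03387 / 0.30 = 0.1129 m/d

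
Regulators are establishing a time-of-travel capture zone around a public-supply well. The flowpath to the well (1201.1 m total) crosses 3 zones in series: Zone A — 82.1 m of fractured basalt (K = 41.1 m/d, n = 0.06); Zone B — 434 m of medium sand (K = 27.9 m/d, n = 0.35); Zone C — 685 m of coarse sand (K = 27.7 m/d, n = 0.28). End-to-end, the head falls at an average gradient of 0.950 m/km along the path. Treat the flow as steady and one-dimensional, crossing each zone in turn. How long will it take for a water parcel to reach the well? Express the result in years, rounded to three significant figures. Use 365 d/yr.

For zones in series the flux q is common to all zones; the equivalent conductivity is the harmonic (thickness-weighted) mean, K_eq = L_total / Σ(L_j/K_j).
Σ(L/K) = 82.1/41.1 + 434/27.9 + 685/27.7 = 1.998 + 15.56 + 24.73 = 42.28 d
K_eq = L_total / Σ(L/K) = 1201.1 / 42.28 = 28.41 m/d
q = K_eq · i = 28.41 × 9.5e-4 = 0.02699 m/d (same in every zone)
Zone A: v = q/n = 0.02699/0.06 = 0.4498 m/d → t_A = 82.1/0.4498 = 182.5 d
Zone B: v = q/n = 0.02699/0.35 = 0.07710 m/d → t_B = 434/0.07710 = 5629 d
Zone C: v = q/n = 0.02699/0.28 = 0.09638 m/d → t_C = 685/0.09638 = 7107 d
Total t = 182.5 + 5629 + 7107 = 12920 d
   = 12920 / 365 = 35.4 yr

35.4 years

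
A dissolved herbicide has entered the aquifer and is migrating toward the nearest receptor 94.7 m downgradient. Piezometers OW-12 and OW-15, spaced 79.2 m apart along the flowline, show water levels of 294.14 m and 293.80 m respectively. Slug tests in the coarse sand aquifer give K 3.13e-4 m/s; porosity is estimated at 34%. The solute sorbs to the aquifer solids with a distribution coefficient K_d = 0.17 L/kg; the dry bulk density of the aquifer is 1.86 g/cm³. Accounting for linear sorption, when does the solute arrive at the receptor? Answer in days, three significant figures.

535 days

Hydraulic gradient i = (294.14 − 293.80) / 79.2 = 0.34 / 79.2 = 0.004293
K = 3.13e-4 m/s × 86400 s/d = 27.04 m/d
q = Ki = 27.04 × 0.004293 = 0.1161 m/d
Seepage velocity v = q / n = 0.1161 / 0.34 = 0.3415 m/d
Retardation R = 1 + ρ_b·K_d/n = 1 + 1.86×0.17/0.34 = 1.930
Contaminant velocity v_c = v/R = 0.3415/1.930 = 0.1769 m/d
t = L/v_c = 94.7/0.1769 = 535.3 d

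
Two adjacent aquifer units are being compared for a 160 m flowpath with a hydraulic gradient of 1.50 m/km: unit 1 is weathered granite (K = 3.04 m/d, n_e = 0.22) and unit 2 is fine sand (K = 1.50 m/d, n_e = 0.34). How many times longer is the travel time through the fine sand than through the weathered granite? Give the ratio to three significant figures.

Unit 1 (weathered granite): v = 3.04×0.0015/0.22 = 0.02073 m/d, t = 160/0.02073 = 7719 d
Unit 2 (fine sand): v = 1.50×0.0015/0.34 = 0.006618 m/d, t = 160/0.006618 = 24180 d
t(fine sand) / t(weathered granite) = 24180/7719 = 3.13

3.13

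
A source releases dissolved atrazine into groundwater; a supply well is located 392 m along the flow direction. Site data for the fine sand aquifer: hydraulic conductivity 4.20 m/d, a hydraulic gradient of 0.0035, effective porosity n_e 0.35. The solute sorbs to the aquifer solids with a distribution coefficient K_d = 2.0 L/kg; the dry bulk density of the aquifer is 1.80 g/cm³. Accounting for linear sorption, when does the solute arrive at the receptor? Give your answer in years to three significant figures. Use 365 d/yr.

Specific discharge q = 4.20 × 0.0035 = 0.01470 m/d
v = Ki/n = 4.20·0.0035/0.35 = 0.04200 m/d
Retardation R = 1 + ρ_b·K_d/n = 1 + 1.80×2.0/0.35 = 11.29
Contaminant velocity v_c = v/R = 0.04200/11.29 = 0.003722 m/d
t = L/v_c = 392/0.003722 = 105300 d
   = 105300/365 = 289 yr

289 years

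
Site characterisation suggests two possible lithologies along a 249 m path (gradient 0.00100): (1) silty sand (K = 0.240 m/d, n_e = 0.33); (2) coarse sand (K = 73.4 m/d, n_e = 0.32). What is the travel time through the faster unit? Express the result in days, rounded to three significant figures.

1090 days

Unit 1 (silty sand): v = 0.240×0.0010/0.33 = 7.273e-4 m/d, t = 249/7.273e-4 = 342400 d
Unit 2 (coarse sand): v = 73.4×0.0010/0.32 = 0.2294 m/d, t = 249/0.2294 = 1086 d
Faster unit: t = 1090 d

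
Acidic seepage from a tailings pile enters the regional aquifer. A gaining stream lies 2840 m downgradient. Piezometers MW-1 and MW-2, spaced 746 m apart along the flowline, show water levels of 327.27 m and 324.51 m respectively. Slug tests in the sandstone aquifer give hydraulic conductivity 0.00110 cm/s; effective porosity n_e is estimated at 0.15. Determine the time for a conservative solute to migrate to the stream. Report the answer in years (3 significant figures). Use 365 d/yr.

Hydraulic gradient i = (327.27 − 324.51) / 746 = 2.76 / 746 = 0.003700
K = 0.00110 cm/s × 864 = 0.9504 m/d
Specific discharge q = 0.9504 × 0.003700 = 0.003516 m/d
Average linear velocity = 0.003516 / 0.15 = 0.02344 m/d
t = L / v = 2840 / 0.02344 = 121200 d
   = 121200 / 365 = 332 yr

332 years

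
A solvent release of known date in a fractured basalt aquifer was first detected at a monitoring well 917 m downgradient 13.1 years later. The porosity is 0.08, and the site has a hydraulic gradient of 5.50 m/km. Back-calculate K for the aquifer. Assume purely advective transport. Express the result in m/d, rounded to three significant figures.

t = 13.1 years = 4782 d
v = L / t = 917 / 4782 = 0.1918 m/d
K = v · n / i = 0.1918 × 0.08 / 0.0055 = 2.79 m/d

2.79 m/d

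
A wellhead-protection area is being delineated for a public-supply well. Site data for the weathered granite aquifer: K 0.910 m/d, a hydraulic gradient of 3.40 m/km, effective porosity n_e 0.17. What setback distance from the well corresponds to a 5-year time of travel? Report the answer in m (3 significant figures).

33.2 m

Specific discharge q = 0.910 × 0.0034 = 0.003094 m/d
Seepage velocity v = q / n = 0.003094 / 0.17 = 0.01820 m/d
T = 5 yr × 365 = 1825 d
L = v × T = 0.01820 × 1825 = 33.21 m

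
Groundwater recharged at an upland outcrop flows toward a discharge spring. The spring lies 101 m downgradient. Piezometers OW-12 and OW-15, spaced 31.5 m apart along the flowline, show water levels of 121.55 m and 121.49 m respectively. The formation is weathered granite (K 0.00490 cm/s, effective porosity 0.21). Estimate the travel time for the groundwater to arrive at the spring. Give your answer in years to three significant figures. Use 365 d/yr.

Hydraulic gradient i = (121.55 − 121.49) / 31.5 = 0.06 / 31.5 = 0.001905
K = 0.00490 cm/s × 864 = 4.234 m/d
Darcy flux q = K·i = 4.234 × 0.001905 = 0.008064 m/d
Seepage velocity v = q / n = 0.008064 / 0.21 = 0.03840 m/d
t = L / v = 101 / 0.03840 = 2630 d
   = 2630 / 365 = 7.21 yr

7.21 years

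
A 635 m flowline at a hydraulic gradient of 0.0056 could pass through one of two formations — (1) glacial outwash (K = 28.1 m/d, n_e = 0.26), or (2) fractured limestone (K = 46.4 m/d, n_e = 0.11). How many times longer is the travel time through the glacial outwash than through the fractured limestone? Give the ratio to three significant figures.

Unit 1 (glacial outwash): v = 28.1×0.0056/0.26 = 0.6052 m/d, t = 635/0.6052 = 1049 d
Unit 2 (fractured limestone): v = 46.4×0.0056/0.11 = 2.362 m/d, t = 635/2.362 = 268.8 d
t(glacial outwash) / t(fractured limestone) = 1049/268.8 = 3.90

3.90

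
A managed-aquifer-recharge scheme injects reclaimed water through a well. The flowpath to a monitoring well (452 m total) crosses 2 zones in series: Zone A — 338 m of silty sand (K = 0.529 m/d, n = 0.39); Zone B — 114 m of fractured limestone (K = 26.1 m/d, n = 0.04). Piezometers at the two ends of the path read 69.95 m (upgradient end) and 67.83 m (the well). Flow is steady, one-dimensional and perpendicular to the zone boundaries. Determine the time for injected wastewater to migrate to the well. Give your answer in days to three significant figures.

Total head drop ΔH = 69.95 − 67.83 = 2.12 m
Steady 1-D flow in series ⇒ the Darcy flux q is identical in every zone and the zone head losses add (resistances L/K in series).
Σ(L/K) = 338/0.529 + 114/26.1 = 638.9 + 4.368 = 643.3 d
q = ΔH / Σ(L/K) = 2.12 / 643.3 = 0.003295 m/d (same in every zone)
Zone A: v = q/n = 0.003295/0.39 = 0.008450 m/d → t_A = 338/0.008450 = 40000 d
Zone B: v = q/n = 0.003295/0.04 = 0.08239 m/d → t_B = 114/0.08239 = 1384 d
Total t = 40000 + 1384 = 41380 d

41400 days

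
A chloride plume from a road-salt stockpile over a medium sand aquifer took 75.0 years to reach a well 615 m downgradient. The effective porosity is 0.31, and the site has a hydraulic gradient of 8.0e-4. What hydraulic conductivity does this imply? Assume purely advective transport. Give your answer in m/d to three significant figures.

8.71 m/d

t = 75.0 years = 27380 d
v = L / t = 615 / 27380 = 0.02247 m/d
K = v · n / i = 0.02247 × 0.31 / 8.0e-4 = 8.71 m/d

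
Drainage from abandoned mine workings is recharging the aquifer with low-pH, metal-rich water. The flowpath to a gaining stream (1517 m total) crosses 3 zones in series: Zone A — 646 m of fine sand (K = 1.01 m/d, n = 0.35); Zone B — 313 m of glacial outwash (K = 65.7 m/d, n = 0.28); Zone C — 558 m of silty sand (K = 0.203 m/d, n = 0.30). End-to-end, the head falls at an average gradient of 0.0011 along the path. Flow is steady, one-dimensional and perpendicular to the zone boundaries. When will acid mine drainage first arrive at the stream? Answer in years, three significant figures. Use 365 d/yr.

2680 years

For zones in series the flux q is common to all zones; the equivalent conductivity is the harmonic (thickness-weighted) mean, K_eq = L_total / Σ(L_j/K_j).
Σ(L/K) = 646/1.01 + 313/65.7 + 558/0.203 = 639.6 + 4.764 + 2749 = 3393 d
K_eq = L_total / Σ(L/K) = 1517 / 3393 = 0.4471 m/d
q = K_eq · i = 0.4471 × 0.0011 = 4.918e-4 m/d (same in every zone)
Zone A: v = q/n = 4.918e-4/0.35 = 0.001405 m/d → t_A = 646/0.001405 = 459800 d
Zone B: v = q/n = 4.918e-4/0.28 = 0.001756 m/d → t_B = 313/0.001756 = 178200 d
Zone C: v = q/n = 4.918e-4/0.30 = 0.001639 m/d → t_C = 558/0.001639 = 340400 d
Total t = 459800 + 178200 + 340400 = 978400 d
   = 978400 / 365 = 2680 yr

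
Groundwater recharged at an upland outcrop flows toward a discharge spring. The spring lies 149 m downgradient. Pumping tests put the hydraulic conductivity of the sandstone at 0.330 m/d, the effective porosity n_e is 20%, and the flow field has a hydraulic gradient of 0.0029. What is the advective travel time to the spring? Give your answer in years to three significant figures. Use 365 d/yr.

85.3 years

Darcy flux q = K·i = 0.330 × 0.0029 = 9.570e-4 m/d
v = Ki/n = 0.330·0.0029/0.20 = 0.004785 m/d
t = L / v = 149 / 0.004785 = 31140 d
   = 31140 / 365 = 85.3 yr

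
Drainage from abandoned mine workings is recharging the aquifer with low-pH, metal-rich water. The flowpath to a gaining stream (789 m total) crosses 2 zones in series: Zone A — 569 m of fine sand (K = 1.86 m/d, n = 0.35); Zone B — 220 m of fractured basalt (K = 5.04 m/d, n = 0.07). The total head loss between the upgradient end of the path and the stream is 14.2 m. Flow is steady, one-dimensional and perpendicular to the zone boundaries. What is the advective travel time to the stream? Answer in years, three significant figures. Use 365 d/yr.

14.5 years

Steady 1-D flow in series ⇒ the Darcy flux q is identical in every zone and the zone head losses add (resistances L/K in series).
Σ(L/K) = 569/1.86 + 220/5.04 = 305.9 + 43.65 = 349.6 d
q = ΔH / Σ(L/K) = 14.2 / 349.6 = 0.04062 m/d (same in every zone)
Zone A: v = q/n = 0.04062/0.35 = 0.1161 m/d → t_A = 569/0.1161 = 4903 d
Zone B: v = q/n = 0.04062/0.07 = 0.5803 m/d → t_B = 220/0.5803 = 379.1 d
Total t = 4903 + 379.1 = 5282 d
   = 5282 / 365 = 14.5 yr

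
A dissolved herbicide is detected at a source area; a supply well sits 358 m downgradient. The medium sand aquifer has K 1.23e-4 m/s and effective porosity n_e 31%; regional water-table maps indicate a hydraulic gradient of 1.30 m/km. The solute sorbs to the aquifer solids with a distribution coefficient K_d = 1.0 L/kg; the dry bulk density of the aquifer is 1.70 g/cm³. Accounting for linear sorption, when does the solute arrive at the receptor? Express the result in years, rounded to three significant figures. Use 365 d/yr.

143 years

K = 1.23e-4 m/s × 86400 s/d = 10.63 m/d
q = Ki = 10.63 × 0.0013 = 0.01382 m/d
v = Ki/n = 10.63·0.0013/0.31 = 0.04457 m/d
Retardation R = 1 + ρ_b·K_d/n = 1 + 1.70×1.0/0.31 = 6.484
Contaminant velocity v_c = v/R = 0.04457/6.484 = 0.006873 m/d
t = L/v_c = 358/0.006873 = 52090 d
   = 52090/365 = 143 yr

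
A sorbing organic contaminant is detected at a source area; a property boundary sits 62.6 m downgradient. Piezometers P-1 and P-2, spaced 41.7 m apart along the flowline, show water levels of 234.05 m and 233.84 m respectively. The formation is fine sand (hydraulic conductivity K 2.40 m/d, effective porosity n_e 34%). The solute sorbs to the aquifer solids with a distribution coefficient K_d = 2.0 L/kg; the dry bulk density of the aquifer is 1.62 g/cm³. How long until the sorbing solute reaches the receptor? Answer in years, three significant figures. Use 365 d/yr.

50.8 years

Hydraulic gradient i = (234.05 − 233.84) / 41.7 = 0.21 / 41.7 = 0.005036
q = Ki = 2.40 × 0.005036 = 0.01209 m/d
Average linear velocity = 0.01209 / 0.34 = 0.03555 m/d
Retardation R = 1 + ρ_b·K_d/n = 1 + 1.62×2.0/0.34 = 10.53
Contaminant velocity v_c = v/R = 0.03555/10.53 = 0.003376 m/d
t = L/v_c = 62.6/0.003376 = 18540 d
   = 18540/365 = 50.8 yr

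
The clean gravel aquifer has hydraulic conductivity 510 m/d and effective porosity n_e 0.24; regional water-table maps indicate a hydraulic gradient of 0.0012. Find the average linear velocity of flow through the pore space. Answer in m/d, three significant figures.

Darcy flux q = K·i = 510 × 0.0012 = 0.6120 m/d
v_s = q/n_e = 0.6120/0.24 = 2.550 m/d

2.55 m/d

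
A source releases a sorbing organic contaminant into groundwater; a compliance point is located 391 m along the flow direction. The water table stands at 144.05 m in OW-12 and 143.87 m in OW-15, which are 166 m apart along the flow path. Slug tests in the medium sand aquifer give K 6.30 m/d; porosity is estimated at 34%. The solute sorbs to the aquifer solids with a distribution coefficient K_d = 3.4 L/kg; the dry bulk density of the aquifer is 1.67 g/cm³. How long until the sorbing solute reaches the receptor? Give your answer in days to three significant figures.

344000 days

Hydraulic gradient i = (144.05 − 143.87) / 166 = 0.18 / 166 = 0.001084
Specific discharge q = 6.30 × 0.001084 = 0.006831 m/d
Average linear velocity = 0.006831 / 0.34 = 0.02009 m/d
Retardation R = 1 + ρ_b·K_d/n = 1 + 1.67×3.4/0.34 = 17.70
Contaminant velocity v_c = v/R = 0.02009/17.70 = 0.001135 m/d
t = L/v_c = 391/0.001135 = 344400 d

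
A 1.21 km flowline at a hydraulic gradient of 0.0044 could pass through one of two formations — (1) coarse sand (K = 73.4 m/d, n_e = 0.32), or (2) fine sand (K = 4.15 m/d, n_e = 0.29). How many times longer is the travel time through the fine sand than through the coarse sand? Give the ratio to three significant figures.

Unit 1 (coarse sand): v = 73.4×0.0044/0.32 = 1.009 m/d, t = 1210/1.009 = 1199 d
Unit 2 (fine sand): v = 4.15×0.0044/0.29 = 0.06297 m/d, t = 1210/0.06297 = 19220 d
t(fine sand) / t(coarse sand) = 19220/1199 = 16.0

16.0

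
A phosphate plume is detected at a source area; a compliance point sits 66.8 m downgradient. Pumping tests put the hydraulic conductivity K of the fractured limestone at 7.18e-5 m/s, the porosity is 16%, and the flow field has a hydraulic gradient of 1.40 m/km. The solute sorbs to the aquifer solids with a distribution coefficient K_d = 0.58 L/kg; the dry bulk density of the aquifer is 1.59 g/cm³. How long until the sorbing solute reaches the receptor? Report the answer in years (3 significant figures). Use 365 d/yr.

K = 7.18e-5 m/s × 86400 s/d = 6.204 m/d
Darcy flux q = K·i = 6.204 × 0.0014 = 0.008685 m/d
Seepage velocity v = q / n = 0.008685 / 0.16 = 0.05428 m/d
Retardation R = 1 + ρ_b·K_d/n = 1 + 1.59×0.58/0.16 = 6.764
Contaminant velocity v_c = v/R = 0.05428/6.764 = 0.008025 m/d
t = L/v_c = 66.8/0.008025 = 8324 d
   = 8324/365 = 22.8 yr

22.8 years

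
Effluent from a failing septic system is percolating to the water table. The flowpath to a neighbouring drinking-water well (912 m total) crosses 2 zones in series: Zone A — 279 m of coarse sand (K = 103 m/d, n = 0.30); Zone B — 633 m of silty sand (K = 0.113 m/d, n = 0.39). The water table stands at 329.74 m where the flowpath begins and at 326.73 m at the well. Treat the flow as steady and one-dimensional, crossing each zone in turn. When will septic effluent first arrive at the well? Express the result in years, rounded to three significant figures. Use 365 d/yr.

1690 years

Total head drop ΔH = 329.74 − 326.73 = 3.01 m
Continuity: the same q passes through each zone, so ΔH = q·Σ(L_j/K_j) — the zones act as resistances in series.
Σ(L/K) = 279/103 + 633/0.113 = 2.709 + 5602 = 5604 d
q = ΔH / Σ(L/K) = 3.01 / 5604 = 5.371e-4 m/d (same in every zone)
Zone A: v = q/n = 5.371e-4/0.30 = 0.001790 m/d → t_A = 279/0.001790 = 155800 d
Zone B: v = q/n = 5.371e-4/0.39 = 0.001377 m/d → t_B = 633/0.001377 = 459700 d
Total t = 155800 + 459700 = 615500 d
   = 615500 / 365 = 1690 yr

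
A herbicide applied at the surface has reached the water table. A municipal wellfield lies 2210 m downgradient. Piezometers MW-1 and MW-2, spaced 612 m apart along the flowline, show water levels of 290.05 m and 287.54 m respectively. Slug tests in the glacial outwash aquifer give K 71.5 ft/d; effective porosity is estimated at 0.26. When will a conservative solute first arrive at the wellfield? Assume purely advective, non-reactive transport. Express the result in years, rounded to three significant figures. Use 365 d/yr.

Hydraulic gradient i = (290.05 − 287.54) / 612 = 2.51 / 612 = 0.004101
K = 71.5 ft/d × 0.3048 = 21.79 m/d
q = Ki = 21.79 × 0.004101 = 0.08938 m/d
v = Ki/n = 21.79·0.004101/0.26 = 0.3438 m/d
t = L / v = 2210 / 0.3438 = 6429 d
   = 6429 / 365 = 17.6 yr

17.6 years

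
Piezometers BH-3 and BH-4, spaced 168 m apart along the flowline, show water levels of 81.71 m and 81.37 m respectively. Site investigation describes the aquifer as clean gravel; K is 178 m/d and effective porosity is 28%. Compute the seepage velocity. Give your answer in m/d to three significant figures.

1.29 m/d

Hydraulic gradient i = (81.71 − 81.37) / 168 = 0.34 / 168 = 0.002024
Specific discharge q = 178 × 0.002024 = 0.3602 m/d
v = Ki/n = 178·0.002024/0.28 = 1.287 m/d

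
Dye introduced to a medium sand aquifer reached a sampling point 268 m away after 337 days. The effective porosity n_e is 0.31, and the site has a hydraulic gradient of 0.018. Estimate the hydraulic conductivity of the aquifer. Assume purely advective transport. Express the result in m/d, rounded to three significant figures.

13.7 m/d

v = L / t = 268 / 337 = 0.7953 m/d
K = v · n / i = 0.7953 × 0.31 / 0.018 = 13.7 m/d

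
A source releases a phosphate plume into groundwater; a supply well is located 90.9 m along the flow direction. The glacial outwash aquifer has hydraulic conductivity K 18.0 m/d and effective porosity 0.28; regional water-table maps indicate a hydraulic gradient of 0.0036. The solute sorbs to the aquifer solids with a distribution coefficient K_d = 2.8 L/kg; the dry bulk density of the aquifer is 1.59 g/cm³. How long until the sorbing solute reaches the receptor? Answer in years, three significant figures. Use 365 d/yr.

Darcy flux q = K·i = 18.0 × 0.0036 = 0.06480 m/d
v = Ki/n = 18.0·0.0036/0.28 = 0.2314 m/d
Retardation R = 1 + ρ_b·K_d/n = 1 + 1.59×2.8/0.28 = 16.90
Contaminant velocity v_c = v/R = 0.2314/16.90 = 0.01369 m/d
t = L/v_c = 90.9/0.01369 = 6638 d
   = 6638/365 = 18.2 yr

18.2 years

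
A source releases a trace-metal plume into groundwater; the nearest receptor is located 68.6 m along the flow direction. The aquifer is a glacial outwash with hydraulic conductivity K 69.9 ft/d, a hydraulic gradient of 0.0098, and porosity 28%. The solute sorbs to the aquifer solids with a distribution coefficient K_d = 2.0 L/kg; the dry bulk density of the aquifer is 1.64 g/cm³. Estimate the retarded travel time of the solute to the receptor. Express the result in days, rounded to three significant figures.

K = 69.9 ft/d × 0.3048 = 21.31 m/d
q = Ki = 21.31 × 0.0098 = 0.2088 m/d
Seepage velocity v = q / n = 0.2088 / 0.28 = 0.7457 m/d
Retardation R = 1 + ρ_b·K_d/n = 1 + 1.64×2.0/0.28 = 12.71
Contaminant velocity v_c = v/R = 0.7457/12.71 = 0.05865 m/d
t = L/v_c = 68.6/0.05865 = 1170 d

1170 days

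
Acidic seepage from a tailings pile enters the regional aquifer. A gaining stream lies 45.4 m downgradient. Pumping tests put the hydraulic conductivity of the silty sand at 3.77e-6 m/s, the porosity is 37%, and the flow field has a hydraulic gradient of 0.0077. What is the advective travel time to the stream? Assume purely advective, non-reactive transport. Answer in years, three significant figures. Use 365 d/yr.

K = 3.77e-6 m/s × 86400 s/d = 0.3257 m/d
Specific discharge q = 0.3257 × 0.0077 = 0.002508 m/d
v_s = q/n_e = 0.002508/0.37 = 0.006779 m/d
t = L / v = 45.4 / 0.006779 = 6697 d
   = 6697 / 365 = 18.3 yr

18.3 years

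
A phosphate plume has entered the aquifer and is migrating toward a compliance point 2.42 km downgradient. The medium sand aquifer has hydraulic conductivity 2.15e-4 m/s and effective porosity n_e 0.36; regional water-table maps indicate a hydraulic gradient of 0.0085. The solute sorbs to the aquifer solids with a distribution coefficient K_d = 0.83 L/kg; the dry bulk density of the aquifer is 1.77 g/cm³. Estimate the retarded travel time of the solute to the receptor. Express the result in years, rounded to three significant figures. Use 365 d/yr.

76.8 years

K = 2.15e-4 m/s × 86400 s/d = 18.58 m/d
Darcy flux q = K·i = 18.58 × 0.0085 = 0.1579 m/d
Average linear velocity = 0.1579 / 0.36 = 0.4386 m/d
Retardation R = 1 + ρ_b·K_d/n = 1 + 1.77×0.83/0.36 = 5.081
Contaminant velocity v_c = v/R = 0.4386/5.081 = 0.08632 m/d
L = 2.42 km = 2420 m
t = L/v_c = 2420/0.08632 = 28030 d
   = 28030/365 = 76.8 yr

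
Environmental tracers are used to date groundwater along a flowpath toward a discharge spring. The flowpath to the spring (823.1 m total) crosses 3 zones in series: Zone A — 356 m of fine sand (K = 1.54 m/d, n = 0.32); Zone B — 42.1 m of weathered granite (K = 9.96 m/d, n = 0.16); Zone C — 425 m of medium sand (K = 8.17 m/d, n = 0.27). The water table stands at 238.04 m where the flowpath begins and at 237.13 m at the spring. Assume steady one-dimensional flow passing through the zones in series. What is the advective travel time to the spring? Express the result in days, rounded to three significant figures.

Total head drop ΔH = 238.04 − 237.13 = 0.91 m
Continuity: the same q passes through each zone, so ΔH = q·Σ(L_j/K_j) — the zones act as resistances in series.
Σ(L/K) = 356/1.54 + 42.1/9.96 + 425/8.17 = 231.2 + 4.227 + 52.02 = 287.4 d
q = ΔH / Σ(L/K) = 0.91 / 287.4 = 0.003166 m/d (same in every zone)
Zone A: v = q/n = 0.003166/0.32 = 0.009894 m/d → t_A = 356/0.009894 = 35980 d
Zone B: v = q/n = 0.003166/0.16 = 0.01979 m/d → t_B = 42.1/0.01979 = 2128 d
Zone C: v = q/n = 0.003166/0.27 = 0.01173 m/d → t_C = 425/0.01173 = 36240 d
Total t = 35980 + 2128 + 36240 = 74350 d

74400 days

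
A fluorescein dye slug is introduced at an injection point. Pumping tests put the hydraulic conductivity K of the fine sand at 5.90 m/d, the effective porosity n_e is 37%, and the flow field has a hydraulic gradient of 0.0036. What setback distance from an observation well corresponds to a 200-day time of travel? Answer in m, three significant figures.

11.5 m

Specific discharge q = 5.90 × 0.0036 = 0.02124 m/d
Seepage velocity v = q / n = 0.02124 / 0.37 = 0.05741 m/d
L = v × T = 0.05741 × 200 = 11.48 m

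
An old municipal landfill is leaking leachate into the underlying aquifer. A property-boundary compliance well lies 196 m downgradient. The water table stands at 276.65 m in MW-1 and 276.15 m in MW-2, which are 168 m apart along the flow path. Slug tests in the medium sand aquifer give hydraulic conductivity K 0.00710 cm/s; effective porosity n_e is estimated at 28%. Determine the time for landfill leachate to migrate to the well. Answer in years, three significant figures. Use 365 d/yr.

8.24 years

Hydraulic gradient i = (276.65 − 276.15) / 168 = 0.50 / 168 = 0.002976
K = 0.00710 cm/s × 864 = 6.134 m/d
q = Ki = 6.134 × 0.002976 = 0.01826 m/d
v_s = q/n_e = 0.01826/0.28 = 0.06520 m/d
t = L / v = 196 / 0.06520 = 3006 d
   = 3006 / 365 = 8.24 yr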